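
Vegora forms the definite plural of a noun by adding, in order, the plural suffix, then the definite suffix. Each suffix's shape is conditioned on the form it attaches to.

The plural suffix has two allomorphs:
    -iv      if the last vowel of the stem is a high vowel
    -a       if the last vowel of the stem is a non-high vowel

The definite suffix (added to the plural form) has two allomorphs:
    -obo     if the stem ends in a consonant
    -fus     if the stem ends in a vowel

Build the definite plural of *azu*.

*azu*: last vowel = /u/, a high vowel → -iv → *azuiv*.
Since the final sound of the plural form *azuiv* is /v/ (a consonant), it takes -obo, giving *azuivobo*.

azuivobo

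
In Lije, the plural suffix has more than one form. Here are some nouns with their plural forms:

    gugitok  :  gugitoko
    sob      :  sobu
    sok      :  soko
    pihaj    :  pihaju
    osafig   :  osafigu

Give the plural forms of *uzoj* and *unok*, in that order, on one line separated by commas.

uzoju, unoko

The pattern is voicing of the final consonant: -o when the stem ends in a voiceless consonant (*gugitok*, *sok*); -u when the stem ends in a voiced consonant (*sob*, *pihaj*, *osafig*).
The final consonant of *uzoj* is /j/, which is voiced, so the suffix is -u, giving *uzoju*.
The final consonant of *unok* is /k/, which is voiceless, so the suffix is -o, giving *unoko*.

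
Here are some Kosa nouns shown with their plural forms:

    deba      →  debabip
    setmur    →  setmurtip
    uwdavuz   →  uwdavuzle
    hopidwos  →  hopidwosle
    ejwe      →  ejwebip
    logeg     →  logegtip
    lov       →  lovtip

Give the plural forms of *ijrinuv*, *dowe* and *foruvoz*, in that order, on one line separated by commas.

The alternation tracks the final sound of the stem — -le when the stem ends in a sibilant (*uwdavuz*, *hopidwos*); -tip when the stem ends in a non-sibilant consonant (*setmur*, *logeg*, *lov*); -bip when the stem ends in a vowel (*deba*, *ejwe*).
*ijrinuv*: final sound = /v/, a non-sibilant consonant → -tip → *ijrinuvtip*.
*dowe*: final sound = /e/, a vowel → -bip → *dowebip*.
*foruvoz* — final sound /z/ (a sibilant) → -le → *foruvozle*.

ijrinuvtip, dowebip, foruvozle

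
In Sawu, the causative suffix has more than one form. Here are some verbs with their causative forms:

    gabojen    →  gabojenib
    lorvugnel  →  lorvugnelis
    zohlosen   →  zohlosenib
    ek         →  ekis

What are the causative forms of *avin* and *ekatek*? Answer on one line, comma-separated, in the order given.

Looking at the final consonant of each stem: -ib when the stem ends in a nasal (*gabojen*, *zohlosen*); -is when the stem ends in a non-nasal consonant (*lorvugnel*, *ek*).
*avin*: final consonant = /n/, a nasal → -ib → *avinib*.
*ekatek*: final consonant = /k/, non-nasal → -is → *ekatekis*.

avinib, ekatekis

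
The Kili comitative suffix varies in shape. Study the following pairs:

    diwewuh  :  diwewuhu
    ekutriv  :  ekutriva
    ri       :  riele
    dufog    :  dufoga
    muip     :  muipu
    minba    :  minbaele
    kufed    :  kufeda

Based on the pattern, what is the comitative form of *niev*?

nieva

Looking at the final sound of each stem: -u when the stem ends in a voiceless consonant (*diwewuh*, *muip*); -a when the stem ends in a voiced consonant (*ekutriv*, *dufog*, *kufed*); -ele when the stem ends in a vowel (*ri*, *minba*).
Since the final sound of *niev* is /v/ (a voiced consonant), it takes -a, giving *nieva*.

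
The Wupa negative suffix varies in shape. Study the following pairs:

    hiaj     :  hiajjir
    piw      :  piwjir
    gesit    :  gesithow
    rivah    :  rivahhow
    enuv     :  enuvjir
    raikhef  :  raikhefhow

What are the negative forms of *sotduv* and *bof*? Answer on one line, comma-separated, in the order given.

sotduvjir, bofhow

The pattern is voicing of the final consonant: -how when the stem ends in a voiceless consonant (*gesit*, *rivah*, *raikhef*); -jir when the stem ends in a voiced consonant (*hiaj*, *piw*, *enuv*).
Since the final consonant of *sotduv* is /v/ (voiced), it takes -jir, giving *sotduvjir*.
The final consonant of *bof* is /f/, which is voiceless, so the suffix is -how, giving *bofhow*.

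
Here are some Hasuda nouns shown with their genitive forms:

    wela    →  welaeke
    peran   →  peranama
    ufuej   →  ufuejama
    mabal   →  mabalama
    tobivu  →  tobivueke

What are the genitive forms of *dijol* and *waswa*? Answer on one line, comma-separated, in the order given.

dijolama, waswaeke

The pattern is consonant vs. vowel: -ama when the stem ends in a consonant (*peran*, *ufuej*, *mabal*); -eke when the stem ends in a vowel (*wela*, *tobivu*).
*dijol* — final sound /l/ (a consonant) → -ama → *dijolama*.
*waswa*: final sound = /a/, a vowel → -eke → *waswaeke*.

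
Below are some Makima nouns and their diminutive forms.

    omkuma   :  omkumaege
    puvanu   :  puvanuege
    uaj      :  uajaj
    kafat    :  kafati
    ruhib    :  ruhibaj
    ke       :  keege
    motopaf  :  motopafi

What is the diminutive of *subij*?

The suffix is conditioned by the final sound: -i when the stem ends in a voiceless consonant (*kafat*, *motopaf*); -aj when the stem ends in a voiced consonant (*uaj*, *ruhib*); -ege when the stem ends in a vowel (*omkuma*, *puvanu*, *ke*).
*subij*: final sound = /j/, a voiced consonant → -aj → *subijaj*.

subijaj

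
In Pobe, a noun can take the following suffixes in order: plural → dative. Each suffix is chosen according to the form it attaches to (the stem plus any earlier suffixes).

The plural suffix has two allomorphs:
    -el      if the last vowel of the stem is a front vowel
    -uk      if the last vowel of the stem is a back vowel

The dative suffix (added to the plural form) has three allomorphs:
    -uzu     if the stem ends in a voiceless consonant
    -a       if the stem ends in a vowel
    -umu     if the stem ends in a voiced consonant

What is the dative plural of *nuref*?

nurefelumu

Since the last vowel of *nuref* is /e/ (a front vowel), it takes -el, giving *nurefel*.
The plural form *nurefel* — final sound /l/ (a voiced consonant) → -umu → *nurefelumu*.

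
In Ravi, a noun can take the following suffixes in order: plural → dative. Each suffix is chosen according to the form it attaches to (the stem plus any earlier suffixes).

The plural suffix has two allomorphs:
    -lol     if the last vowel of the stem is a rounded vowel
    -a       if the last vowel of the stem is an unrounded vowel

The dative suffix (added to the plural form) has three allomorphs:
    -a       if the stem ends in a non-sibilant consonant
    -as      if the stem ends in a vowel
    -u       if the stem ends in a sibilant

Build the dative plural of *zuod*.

zuodlola

The last vowel of *zuod* is /o/, which is a rounded vowel, so the plural suffix is -lol, giving *zuodlol*.
Since the final sound of the plural form *zuodlol* is /l/ (a non-sibilant consonant), it takes -a, giving *zuodlola*.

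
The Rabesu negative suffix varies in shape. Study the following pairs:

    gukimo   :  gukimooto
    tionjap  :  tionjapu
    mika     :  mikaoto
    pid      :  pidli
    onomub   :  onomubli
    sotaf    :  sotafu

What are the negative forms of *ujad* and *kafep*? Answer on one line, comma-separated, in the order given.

The suffix is conditioned by the final sound: -u when the stem ends in a voiceless consonant (*tionjap*, *sotaf*); -li when the stem ends in a voiced consonant (*pid*, *onomub*); -oto when the stem ends in a vowel (*gukimo*, *mika*).
*ujad* — final sound /d/ (a voiced consonant) → -li → *ujadli*.
*kafep* — final sound /p/ (a voiceless consonant) → -u → *kafepu*.

ujadli, kafepu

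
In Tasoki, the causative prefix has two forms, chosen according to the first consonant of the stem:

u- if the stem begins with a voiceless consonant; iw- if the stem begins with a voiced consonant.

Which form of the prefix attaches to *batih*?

iw-

The first consonant of *batih* is /b/, which is voiced, so the prefix is iw-.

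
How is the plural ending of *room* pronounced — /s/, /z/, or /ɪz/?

The stem *room* ends in a voiced non-sibilant sound.
The plural suffix surfaces as /ɪz/ after sibilants, /s/ after other voiceless consonants, and /z/ after other voiced sounds.
So the plural -s on *room* is pronounced /z/.

/z/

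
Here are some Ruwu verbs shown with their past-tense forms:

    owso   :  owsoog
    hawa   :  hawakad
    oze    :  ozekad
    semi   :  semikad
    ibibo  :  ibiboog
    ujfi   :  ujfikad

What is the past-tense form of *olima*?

olimakad

The suffix is conditioned by the last vowel: -og when the last vowel of the stem is a rounded vowel (*owso*, *ibibo*); -kad when the last vowel of the stem is an unrounded vowel (*hawa*, *oze*, *semi*, *ujfi*).
*olima* — last vowel /a/ (an unrounded vowel) → -kad → *olimakad*.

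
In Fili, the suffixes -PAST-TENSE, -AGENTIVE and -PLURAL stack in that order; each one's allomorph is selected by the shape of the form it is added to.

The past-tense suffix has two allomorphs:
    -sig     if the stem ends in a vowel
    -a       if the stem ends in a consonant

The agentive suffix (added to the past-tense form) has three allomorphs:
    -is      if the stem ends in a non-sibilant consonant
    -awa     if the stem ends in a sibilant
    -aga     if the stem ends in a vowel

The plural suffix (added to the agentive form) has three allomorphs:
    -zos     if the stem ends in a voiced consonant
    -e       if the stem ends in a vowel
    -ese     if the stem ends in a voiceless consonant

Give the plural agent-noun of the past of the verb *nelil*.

nelilaagae

*nelil*: final sound = /l/, a consonant → -a → *nelila*.
The final sound of the past-tense form *nelila* is /a/, which is a vowel, so the agentive suffix is -aga, giving *nelilaaga*.
The agentive form *nelilaaga* — final sound /a/ (a vowel) → -e → *nelilaagae*.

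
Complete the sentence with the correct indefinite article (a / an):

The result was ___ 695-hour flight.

The indefinite article is chosen by the initial *sound* of the following word, not its spelling.
The number *695* is spoken "six hundred …", beginning with /sɪks/ — a consonant sound.
So the article is *a*: The result was a 695-hour flight.

a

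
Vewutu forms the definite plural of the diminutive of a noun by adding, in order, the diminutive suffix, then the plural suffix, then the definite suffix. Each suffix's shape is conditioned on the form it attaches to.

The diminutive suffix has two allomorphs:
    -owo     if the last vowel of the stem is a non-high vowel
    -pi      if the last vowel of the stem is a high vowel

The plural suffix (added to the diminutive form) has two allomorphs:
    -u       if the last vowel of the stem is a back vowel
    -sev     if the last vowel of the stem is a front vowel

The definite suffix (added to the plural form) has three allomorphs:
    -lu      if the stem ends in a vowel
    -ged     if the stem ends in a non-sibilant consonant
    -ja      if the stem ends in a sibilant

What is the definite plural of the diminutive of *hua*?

huaowoulu

*hua*: last vowel = /a/, a non-high vowel → -owo → *huaowo*.
The last vowel of the diminutive form *huaowo* is /o/, which is a back vowel, so the plural suffix is -u, giving *huaowou*.
The final sound of the plural form *huaowou* is /u/, which is a vowel, so the definite suffix is -lu, giving *huaowoulu*.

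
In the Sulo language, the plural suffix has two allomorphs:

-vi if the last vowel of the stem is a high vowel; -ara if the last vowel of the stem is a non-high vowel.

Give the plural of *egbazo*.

egbazoara

The last vowel of *egbazo* is /o/, which is a non-high vowel, so the suffix is -ara, giving *egbazoara*.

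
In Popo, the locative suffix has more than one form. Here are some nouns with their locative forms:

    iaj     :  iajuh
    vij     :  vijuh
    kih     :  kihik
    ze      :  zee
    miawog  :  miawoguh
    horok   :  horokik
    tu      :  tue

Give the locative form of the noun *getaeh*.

getaehik

The suffix is conditioned by the final sound: -ik when the stem ends in a voiceless consonant (*kih*, *horok*); -uh when the stem ends in a voiced consonant (*iaj*, *vij*, *miawog*); -e when the stem ends in a vowel (*ze*, *tu*).
*getaeh*: final sound = /h/, a voiceless consonant → -ik → *getaehik*.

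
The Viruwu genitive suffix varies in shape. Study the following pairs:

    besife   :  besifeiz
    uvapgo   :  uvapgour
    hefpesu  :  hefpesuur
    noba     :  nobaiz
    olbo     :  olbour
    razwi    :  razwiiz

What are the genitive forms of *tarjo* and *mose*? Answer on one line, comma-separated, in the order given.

The suffix is conditioned by the last vowel: -ur when the last vowel of the stem is a rounded vowel (*uvapgo*, *hefpesu*, *olbo*); -iz when the last vowel of the stem is an unrounded vowel (*besife*, *noba*, *razwi*).
*tarjo* — last vowel /o/ (a rounded vowel) → -ur → *tarjour*.
Since the last vowel of *mose* is /e/ (an unrounded vowel), it takes -iz, giving *moseiz*.

tarjour, moseiz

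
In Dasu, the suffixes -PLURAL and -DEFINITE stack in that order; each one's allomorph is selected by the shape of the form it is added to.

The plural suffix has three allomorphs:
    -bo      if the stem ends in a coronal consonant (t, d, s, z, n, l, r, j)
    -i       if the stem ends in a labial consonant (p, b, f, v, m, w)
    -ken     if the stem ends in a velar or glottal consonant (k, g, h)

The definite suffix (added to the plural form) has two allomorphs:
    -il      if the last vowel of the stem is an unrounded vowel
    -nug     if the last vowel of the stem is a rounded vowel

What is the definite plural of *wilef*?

wilefiil

Since the final consonant of *wilef* is /f/ (labial), it takes -i, giving *wilefi*.
The plural form *wilefi* — last vowel /i/ (an unrounded vowel) → -il → *wilefiil*.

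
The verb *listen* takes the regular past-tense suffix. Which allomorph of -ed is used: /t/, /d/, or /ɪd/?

/d/

The stem *listen* ends in a voiced sound other than /d/.
The -ed suffix is realized as /ɪd/ after /t, d/; as /t/ after other voiceless consonants; and as /d/ after other voiced sounds.
So -ed on *listen* is pronounced /d/.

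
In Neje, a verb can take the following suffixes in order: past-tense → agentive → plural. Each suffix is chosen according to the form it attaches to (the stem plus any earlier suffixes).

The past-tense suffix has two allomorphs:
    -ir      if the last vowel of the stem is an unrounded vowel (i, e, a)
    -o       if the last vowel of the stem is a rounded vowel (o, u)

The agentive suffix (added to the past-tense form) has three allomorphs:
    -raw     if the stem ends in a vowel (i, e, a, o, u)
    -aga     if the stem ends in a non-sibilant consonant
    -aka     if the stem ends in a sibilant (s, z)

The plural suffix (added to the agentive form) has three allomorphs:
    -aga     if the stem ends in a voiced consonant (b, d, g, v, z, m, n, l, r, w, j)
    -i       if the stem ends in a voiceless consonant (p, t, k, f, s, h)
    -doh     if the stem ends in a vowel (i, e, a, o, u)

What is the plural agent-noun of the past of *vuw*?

vuworawaga

*vuw*: last vowel = /u/, a rounded vowel → -o → *vuwo*.
Since the final sound of the past-tense form *vuwo* is /o/ (a vowel), it takes -raw, giving *vuworaw*.
The agentive form *vuworaw*: final sound = /w/, a voiced consonant → -aga → *vuworawaga*.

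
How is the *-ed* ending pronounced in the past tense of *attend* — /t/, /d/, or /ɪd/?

The stem *attend* ends in /t/ or /d/.
The -ed suffix is realized as /ɪd/ after /t, d/; as /t/ after other voiceless consonants; and as /d/ after other voiced sounds.
So -ed on *attend* is pronounced /ɪd/.

/ɪd/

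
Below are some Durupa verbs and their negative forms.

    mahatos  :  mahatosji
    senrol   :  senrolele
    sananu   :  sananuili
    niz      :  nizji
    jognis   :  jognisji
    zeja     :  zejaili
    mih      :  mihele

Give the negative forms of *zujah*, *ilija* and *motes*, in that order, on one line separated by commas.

zujahele, ilijaili, motesji

The pattern is sibilance of the final sound: -ji when the stem ends in a sibilant (*mahatos*, *niz*, *jognis*); -ele when the stem ends in a non-sibilant consonant (*senrol*, *mih*); -ili when the stem ends in a vowel (*sananu*, *zeja*).
*zujah* — final sound /h/ (a non-sibilant consonant) → -ele → *zujahele*.
The final sound of *ilija* is /a/, which is a vowel, so the suffix is -ili, giving *ilijaili*.
*motes*: final sound = /s/, a sibilant → -ji → *motesji*.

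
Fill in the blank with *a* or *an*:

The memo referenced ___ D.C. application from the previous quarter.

The indefinite article is chosen by the initial *sound* of the following word, not its spelling.
The initialism *D.C.* is read letter by letter; the first letter, D, is pronounced /diː/, which begins with a consonant sound.
So the article is *a*: The memo referenced a D.C. application from the previous quarter.

a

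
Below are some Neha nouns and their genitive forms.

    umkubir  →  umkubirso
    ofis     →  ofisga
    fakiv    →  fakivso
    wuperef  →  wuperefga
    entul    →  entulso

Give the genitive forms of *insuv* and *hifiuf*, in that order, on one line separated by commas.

The alternation tracks the final consonant of the stem — -ga when the stem ends in a voiceless consonant (*ofis*, *wuperef*); -so when the stem ends in a voiced consonant (*umkubir*, *fakiv*, *entul*).
Since the final consonant of *insuv* is /v/ (voiced), it takes -so, giving *insuvso*.
*hifiuf* — final consonant /f/ (voiceless) → -ga → *hifiufga*.

insuvso, hifiufga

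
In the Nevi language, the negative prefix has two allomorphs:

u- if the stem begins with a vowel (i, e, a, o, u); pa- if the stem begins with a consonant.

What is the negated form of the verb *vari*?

*vari*: first sound = /v/, a consonant → pa- → *pavari*.

pavari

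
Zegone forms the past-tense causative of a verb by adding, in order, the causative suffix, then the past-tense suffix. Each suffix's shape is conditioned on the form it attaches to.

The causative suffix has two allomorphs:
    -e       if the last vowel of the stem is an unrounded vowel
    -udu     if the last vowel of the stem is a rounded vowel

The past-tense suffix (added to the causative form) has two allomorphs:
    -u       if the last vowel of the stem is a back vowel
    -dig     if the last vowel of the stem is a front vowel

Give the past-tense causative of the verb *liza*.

*liza*: last vowel = /a/, an unrounded vowel → -e → *lizae*.
Since the last vowel of the causative form *lizae* is /e/ (a front vowel), it takes -dig, giving *lizaedig*.

lizaedig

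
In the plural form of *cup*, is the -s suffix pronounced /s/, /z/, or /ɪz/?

/s/

The stem *cup* ends in a voiceless non-sibilant consonant.
The plural suffix surfaces as /ɪz/ after sibilants, /s/ after other voiceless consonants, and /z/ after other voiced sounds.
So the plural -s on *cup* is pronounced /s/.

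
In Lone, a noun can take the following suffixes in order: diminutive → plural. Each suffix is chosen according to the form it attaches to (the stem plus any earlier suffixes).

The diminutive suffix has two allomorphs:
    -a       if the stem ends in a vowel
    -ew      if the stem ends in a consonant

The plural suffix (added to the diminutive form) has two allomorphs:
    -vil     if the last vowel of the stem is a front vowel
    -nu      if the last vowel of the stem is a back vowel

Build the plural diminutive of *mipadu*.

The final sound of *mipadu* is /u/, which is a vowel, so the diminutive suffix is -a, giving *mipadua*.
The last vowel of the diminutive form *mipadua* is /a/, which is a back vowel, so the plural suffix is -nu, giving *mipaduanu*.

mipaduanu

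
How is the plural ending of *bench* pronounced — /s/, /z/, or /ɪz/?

The stem *bench* ends in a sibilant (/s, z, ʃ, ʒ, tʃ, dʒ/).
The plural suffix surfaces as /ɪz/ after sibilants, /s/ after other voiceless consonants, and /z/ after other voiced sounds.
So the plural -s on *bench* is pronounced /ɪz/.

/ɪz/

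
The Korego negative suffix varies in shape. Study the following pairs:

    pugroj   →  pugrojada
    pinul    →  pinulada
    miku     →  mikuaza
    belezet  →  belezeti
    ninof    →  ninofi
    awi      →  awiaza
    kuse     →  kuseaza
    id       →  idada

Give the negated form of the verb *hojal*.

The suffix is conditioned by the final sound: -i when the stem ends in a voiceless consonant (*belezet*, *ninof*); -ada when the stem ends in a voiced consonant (*pugroj*, *pinul*, *id*); -aza when the stem ends in a vowel (*miku*, *awi*, *kuse*).
*hojal*: final sound = /l/, a voiced consonant → -ada → *hojalada*.

hojalada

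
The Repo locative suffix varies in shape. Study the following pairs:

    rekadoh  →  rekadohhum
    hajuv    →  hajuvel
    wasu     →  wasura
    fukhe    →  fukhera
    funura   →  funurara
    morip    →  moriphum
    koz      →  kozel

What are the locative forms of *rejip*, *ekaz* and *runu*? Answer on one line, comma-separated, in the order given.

Looking at the final sound of each stem: -hum when the stem ends in a voiceless consonant (*rekadoh*, *morip*); -el when the stem ends in a voiced consonant (*hajuv*, *koz*); -ra when the stem ends in a vowel (*wasu*, *fukhe*, *funura*).
Since the final sound of *rejip* is /p/ (a voiceless consonant), it takes -hum, giving *rejiphum*.
*ekaz* — final sound /z/ (a voiced consonant) → -el → *ekazel*.
The final sound of *runu* is /u/, which is a vowel, so the suffix is -ra, giving *runura*.

rejiphum, ekazel, runura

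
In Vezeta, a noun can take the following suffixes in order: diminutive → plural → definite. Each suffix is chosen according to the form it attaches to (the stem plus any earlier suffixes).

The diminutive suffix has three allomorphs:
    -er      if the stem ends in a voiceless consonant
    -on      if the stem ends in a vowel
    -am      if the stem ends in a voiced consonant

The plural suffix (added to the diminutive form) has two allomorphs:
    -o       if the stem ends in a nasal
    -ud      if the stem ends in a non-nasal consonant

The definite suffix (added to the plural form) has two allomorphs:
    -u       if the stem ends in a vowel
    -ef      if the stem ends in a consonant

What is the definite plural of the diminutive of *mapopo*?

Since the final sound of *mapopo* is /o/ (a vowel), it takes -on, giving *mapopoon*.
The diminutive form *mapopoon* — final consonant /n/ (a nasal) → -o → *mapopoono*.
The plural form *mapopoono* — final sound /o/ (a vowel) → -u → *mapopoonou*.

mapopoonou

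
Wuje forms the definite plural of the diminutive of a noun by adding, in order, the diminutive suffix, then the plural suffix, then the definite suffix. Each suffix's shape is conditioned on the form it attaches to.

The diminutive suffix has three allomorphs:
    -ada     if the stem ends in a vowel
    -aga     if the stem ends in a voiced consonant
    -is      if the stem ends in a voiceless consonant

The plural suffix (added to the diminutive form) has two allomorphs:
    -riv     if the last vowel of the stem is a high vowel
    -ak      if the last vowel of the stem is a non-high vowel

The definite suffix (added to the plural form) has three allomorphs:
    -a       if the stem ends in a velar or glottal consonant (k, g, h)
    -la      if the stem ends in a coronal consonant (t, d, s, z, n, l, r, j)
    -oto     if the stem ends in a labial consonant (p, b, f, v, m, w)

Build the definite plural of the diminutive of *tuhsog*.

tuhsogagaaka

*tuhsog*: final sound = /g/, a voiced consonant → -aga → *tuhsogaga*.
The diminutive form *tuhsogaga*: last vowel = /a/, a non-high vowel → -ak → *tuhsogagaak*.
Since the final consonant of the plural form *tuhsogagaak* is /k/ (velar/glottal), it takes -a, giving *tuhsogagaaka*.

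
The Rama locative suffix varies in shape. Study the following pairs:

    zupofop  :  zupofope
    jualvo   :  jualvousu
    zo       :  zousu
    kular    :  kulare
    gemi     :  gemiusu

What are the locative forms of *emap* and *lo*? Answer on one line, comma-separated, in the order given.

The alternation tracks the final sound of the stem — -e when the stem ends in a consonant (*zupofop*, *kular*); -usu when the stem ends in a vowel (*jualvo*, *zo*, *gemi*).
*emap*: final sound = /p/, a consonant → -e → *emape*.
The final sound of *lo* is /o/, which is a vowel, so the suffix is -usu, giving *lousu*.

emape, lousu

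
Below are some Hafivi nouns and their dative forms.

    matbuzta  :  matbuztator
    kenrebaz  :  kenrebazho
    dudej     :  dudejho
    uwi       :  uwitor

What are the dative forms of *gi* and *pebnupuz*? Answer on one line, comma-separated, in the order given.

gitor, pebnupuzho

The suffix is conditioned by the final sound: -ho when the stem ends in a consonant (*kenrebaz*, *dudej*); -tor when the stem ends in a vowel (*matbuzta*, *uwi*).
*gi*: final sound = /i/, a vowel → -tor → *gitor*.
*pebnupuz*: final sound = /z/, a consonant → -ho → *pebnupuzho*.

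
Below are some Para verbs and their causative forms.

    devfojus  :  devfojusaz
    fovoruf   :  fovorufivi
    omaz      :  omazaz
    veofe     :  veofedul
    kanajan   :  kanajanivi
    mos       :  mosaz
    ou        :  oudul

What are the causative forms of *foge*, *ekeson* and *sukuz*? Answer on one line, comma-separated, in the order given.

fogedul, ekesonivi, sukuzaz

The alternation tracks the final sound of the stem — -az when the stem ends in a sibilant (*devfojus*, *omaz*, *mos*); -ivi when the stem ends in a non-sibilant consonant (*fovoruf*, *kanajan*); -dul when the stem ends in a vowel (*veofe*, *ou*).
*foge*: final sound = /e/, a vowel → -dul → *fogedul*.
*ekeson* — final sound /n/ (a non-sibilant consonant) → -ivi → *ekesonivi*.
*sukuz*: final sound = /z/, a sibilant → -az → *sukuzaz*.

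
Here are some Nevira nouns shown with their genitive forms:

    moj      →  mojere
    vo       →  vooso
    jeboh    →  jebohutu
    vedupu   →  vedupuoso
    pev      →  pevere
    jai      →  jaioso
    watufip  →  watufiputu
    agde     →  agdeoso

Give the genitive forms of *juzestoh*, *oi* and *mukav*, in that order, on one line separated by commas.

The suffix is conditioned by the final sound: -utu when the stem ends in a voiceless consonant (*jeboh*, *watufip*); -ere when the stem ends in a voiced consonant (*moj*, *pev*); -oso when the stem ends in a vowel (*vo*, *vedupu*, *jai*, *agde*).
Since the final sound of *juzestoh* is /h/ (a voiceless consonant), it takes -utu, giving *juzestohutu*.
*oi* — final sound /i/ (a vowel) → -oso → *oioso*.
The final sound of *mukav* is /v/, which is a voiced consonant, so the suffix is -ere, giving *mukavere*.

juzestohutu, oioso, mukavere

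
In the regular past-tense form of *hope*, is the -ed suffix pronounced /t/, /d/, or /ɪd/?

The stem *hope* ends in a voiceless consonant other than /t/.
The -ed suffix is realized as /ɪd/ after /t, d/; as /t/ after other voiceless consonants; and as /d/ after other voiced sounds.
So -ed on *hope* is pronounced /t/.

/t/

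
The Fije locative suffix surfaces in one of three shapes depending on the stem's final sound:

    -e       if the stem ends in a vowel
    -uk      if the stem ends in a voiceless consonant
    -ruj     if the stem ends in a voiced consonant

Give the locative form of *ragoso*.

ragosoe

*ragoso* — final sound /o/ (a vowel) → -e → *ragosoe*.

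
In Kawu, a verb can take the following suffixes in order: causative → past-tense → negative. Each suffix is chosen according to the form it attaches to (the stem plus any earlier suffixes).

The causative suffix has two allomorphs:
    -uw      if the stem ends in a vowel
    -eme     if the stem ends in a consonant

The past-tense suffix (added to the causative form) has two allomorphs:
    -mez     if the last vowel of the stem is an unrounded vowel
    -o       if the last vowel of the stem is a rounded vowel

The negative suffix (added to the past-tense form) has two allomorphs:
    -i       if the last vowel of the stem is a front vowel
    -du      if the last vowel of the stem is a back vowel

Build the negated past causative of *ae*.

*ae* — final sound /e/ (a vowel) → -uw → *aeuw*.
The last vowel of the causative form *aeuw* is /u/, which is a rounded vowel, so the past-tense suffix is -o, giving *aeuwo*.
Since the last vowel of the past-tense form *aeuwo* is /o/ (a back vowel), it takes -du, giving *aeuwodu*.

aeuwodu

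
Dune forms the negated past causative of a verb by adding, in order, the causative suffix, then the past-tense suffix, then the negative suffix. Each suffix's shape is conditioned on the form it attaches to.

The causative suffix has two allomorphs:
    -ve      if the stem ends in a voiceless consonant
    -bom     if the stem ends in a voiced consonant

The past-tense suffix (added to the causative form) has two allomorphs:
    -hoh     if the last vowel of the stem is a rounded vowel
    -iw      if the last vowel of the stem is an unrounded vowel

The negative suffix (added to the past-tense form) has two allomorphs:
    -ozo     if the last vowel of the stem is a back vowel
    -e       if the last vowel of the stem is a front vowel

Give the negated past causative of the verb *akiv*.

Since the final consonant of *akiv* is /v/ (voiced), it takes -bom, giving *akivbom*.
The causative form *akivbom*: last vowel = /o/, a rounded vowel → -hoh → *akivbomhoh*.
The past-tense form *akivbomhoh* — last vowel /o/ (a back vowel) → -ozo → *akivbomhohozo*.

akivbomhohozo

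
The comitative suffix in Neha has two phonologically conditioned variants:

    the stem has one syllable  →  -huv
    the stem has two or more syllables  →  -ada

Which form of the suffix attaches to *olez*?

-ada

With 2 syllables, *olez* takes -ada.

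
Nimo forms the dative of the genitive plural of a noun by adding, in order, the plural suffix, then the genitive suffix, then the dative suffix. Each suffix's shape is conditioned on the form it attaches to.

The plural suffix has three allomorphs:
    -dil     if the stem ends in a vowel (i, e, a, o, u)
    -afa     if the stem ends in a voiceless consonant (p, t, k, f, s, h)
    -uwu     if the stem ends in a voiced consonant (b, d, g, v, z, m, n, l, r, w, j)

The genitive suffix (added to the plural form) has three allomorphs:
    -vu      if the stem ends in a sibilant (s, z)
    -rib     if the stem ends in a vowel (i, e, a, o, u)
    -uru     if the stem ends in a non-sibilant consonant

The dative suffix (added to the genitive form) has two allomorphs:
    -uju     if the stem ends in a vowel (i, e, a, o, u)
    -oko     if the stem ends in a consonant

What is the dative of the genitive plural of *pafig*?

pafiguwuriboko

Since the final sound of *pafig* is /g/ (a voiced consonant), it takes -uwu, giving *pafiguwu*.
The plural form *pafiguwu* — final sound /u/ (a vowel) → -rib → *pafiguwurib*.
Since the final sound of the genitive form *pafiguwurib* is /b/ (a consonant), it takes -oko, giving *pafiguwuriboko*.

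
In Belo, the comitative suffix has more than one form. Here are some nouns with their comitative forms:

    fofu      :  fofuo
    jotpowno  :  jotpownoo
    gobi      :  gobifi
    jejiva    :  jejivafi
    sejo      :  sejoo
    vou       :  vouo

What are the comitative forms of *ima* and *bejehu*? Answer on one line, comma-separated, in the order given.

imafi, bejehuo

Looking at the last vowel of each stem: -o when the last vowel of the stem is a rounded vowel (*fofu*, *jotpowno*, *sejo*, *vou*); -fi when the last vowel of the stem is an unrounded vowel (*gobi*, *jejiva*).
*ima* — last vowel /a/ (an unrounded vowel) → -fi → *imafi*.
*bejehu*: last vowel = /u/, a rounded vowel → -o → *bejehuo*.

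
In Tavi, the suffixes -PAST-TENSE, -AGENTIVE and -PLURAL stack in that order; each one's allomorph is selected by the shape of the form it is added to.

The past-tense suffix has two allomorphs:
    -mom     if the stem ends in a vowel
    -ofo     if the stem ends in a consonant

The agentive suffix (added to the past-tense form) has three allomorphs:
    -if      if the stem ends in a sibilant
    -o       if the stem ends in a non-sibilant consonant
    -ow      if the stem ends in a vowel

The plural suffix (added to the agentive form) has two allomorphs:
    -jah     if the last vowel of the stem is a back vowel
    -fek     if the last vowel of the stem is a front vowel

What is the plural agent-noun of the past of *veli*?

velimomojah

Since the final sound of *veli* is /i/ (a vowel), it takes -mom, giving *velimom*.
The past-tense form *velimom* — final sound /m/ (a non-sibilant consonant) → -o → *velimomo*.
The last vowel of the agentive form *velimomo* is /o/, which is a back vowel, so the plural suffix is -jah, giving *velimomojah*.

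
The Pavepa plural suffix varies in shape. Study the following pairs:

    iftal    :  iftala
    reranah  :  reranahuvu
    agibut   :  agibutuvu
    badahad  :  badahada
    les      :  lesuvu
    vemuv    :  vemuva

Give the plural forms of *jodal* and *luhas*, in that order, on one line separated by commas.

jodala, luhasuvu

The pattern is voicing of the final consonant: -uvu when the stem ends in a voiceless consonant (*reranah*, *agibut*, *les*); -a when the stem ends in a voiced consonant (*iftal*, *badahad*, *vemuv*).
*jodal* — final consonant /l/ (voiced) → -a → *jodala*.
Since the final consonant of *luhas* is /s/ (voiceless), it takes -uvu, giving *luhasuvu*.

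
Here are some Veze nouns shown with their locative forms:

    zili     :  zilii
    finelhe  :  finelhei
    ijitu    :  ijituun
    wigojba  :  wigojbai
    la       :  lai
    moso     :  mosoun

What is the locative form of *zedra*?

zedrai

The alternation tracks the last vowel of the stem — -un when the last vowel of the stem is a rounded vowel (*ijitu*, *moso*); -i when the last vowel of the stem is an unrounded vowel (*zili*, *finelhe*, *wigojba*, *la*).
Since the last vowel of *zedra* is /a/ (an unrounded vowel), it takes -i, giving *zedrai*.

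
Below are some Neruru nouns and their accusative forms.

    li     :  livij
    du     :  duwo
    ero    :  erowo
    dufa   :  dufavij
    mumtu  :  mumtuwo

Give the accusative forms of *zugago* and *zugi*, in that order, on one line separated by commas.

zugagowo, zugivij

The pattern is rounding harmony: -wo when the last vowel of the stem is a rounded vowel (*du*, *ero*, *mumtu*); -vij when the last vowel of the stem is an unrounded vowel (*li*, *dufa*).
*zugago* — last vowel /o/ (a rounded vowel) → -wo → *zugagowo*.
*zugi* — last vowel /i/ (an unrounded vowel) → -vij → *zugivij*.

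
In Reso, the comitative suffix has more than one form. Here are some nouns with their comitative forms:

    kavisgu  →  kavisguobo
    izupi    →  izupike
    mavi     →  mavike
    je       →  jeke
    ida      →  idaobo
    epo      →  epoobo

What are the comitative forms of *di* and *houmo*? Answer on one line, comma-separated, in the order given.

The pattern is front/back vowel harmony: -ke when the last vowel of the stem is a front vowel (*izupi*, *mavi*, *je*); -obo when the last vowel of the stem is a back vowel (*kavisgu*, *ida*, *epo*).
*di* — last vowel /i/ (a front vowel) → -ke → *dike*.
The last vowel of *houmo* is /o/, which is a back vowel, so the suffix is -obo, giving *houmoobo*.

dike, houmoobo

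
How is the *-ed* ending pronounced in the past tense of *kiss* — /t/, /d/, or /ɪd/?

/t/

The stem *kiss* ends in a voiceless consonant other than /t/.
The -ed suffix is realized as /ɪd/ after /t, d/; as /t/ after other voiceless consonants; and as /d/ after other voiced sounds.
So -ed on *kiss* is pronounced /t/.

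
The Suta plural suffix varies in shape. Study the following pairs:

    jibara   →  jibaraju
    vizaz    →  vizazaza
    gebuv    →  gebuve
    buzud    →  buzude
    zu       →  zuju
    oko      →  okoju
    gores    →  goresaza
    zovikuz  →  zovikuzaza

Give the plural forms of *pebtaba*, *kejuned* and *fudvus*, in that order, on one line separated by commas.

The pattern is sibilance of the final sound: -aza when the stem ends in a sibilant (*vizaz*, *gores*, *zovikuz*); -e when the stem ends in a non-sibilant consonant (*gebuv*, *buzud*); -ju when the stem ends in a vowel (*jibara*, *zu*, *oko*).
Since the final sound of *pebtaba* is /a/ (a vowel), it takes -ju, giving *pebtabaju*.
*kejuned*: final sound = /d/, a non-sibilant consonant → -e → *kejunede*.
The final sound of *fudvus* is /s/, which is a sibilant, so the suffix is -aza, giving *fudvusaza*.

pebtabaju, kejunede, fudvusaza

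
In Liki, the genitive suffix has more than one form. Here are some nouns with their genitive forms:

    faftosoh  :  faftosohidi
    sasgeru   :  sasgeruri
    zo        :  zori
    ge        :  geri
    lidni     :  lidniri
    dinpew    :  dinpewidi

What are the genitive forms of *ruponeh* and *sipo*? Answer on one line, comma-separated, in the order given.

ruponehidi, sipori

Looking at the final sound of each stem: -idi when the stem ends in a consonant (*faftosoh*, *dinpew*); -ri when the stem ends in a vowel (*sasgeru*, *zo*, *ge*, *lidni*).
The final sound of *ruponeh* is /h/, which is a consonant, so the suffix is -idi, giving *ruponehidi*.
*sipo* — final sound /o/ (a vowel) → -ri → *sipori*.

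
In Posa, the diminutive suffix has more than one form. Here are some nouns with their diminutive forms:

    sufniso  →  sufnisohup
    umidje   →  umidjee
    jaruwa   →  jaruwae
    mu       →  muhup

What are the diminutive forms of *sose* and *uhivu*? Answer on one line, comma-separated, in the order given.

Looking at the last vowel of each stem: -hup when the last vowel of the stem is a rounded vowel (*sufniso*, *mu*); -e when the last vowel of the stem is an unrounded vowel (*umidje*, *jaruwa*).
*sose* — last vowel /e/ (an unrounded vowel) → -e → *sosee*.
*uhivu*: last vowel = /u/, a rounded vowel → -hup → *uhivuhup*.

sosee, uhivuhup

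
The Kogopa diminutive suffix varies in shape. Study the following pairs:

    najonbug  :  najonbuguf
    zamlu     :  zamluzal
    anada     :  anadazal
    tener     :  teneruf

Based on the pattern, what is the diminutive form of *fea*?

The alternation tracks the final sound of the stem — -uf when the stem ends in a consonant (*najonbug*, *tener*); -zal when the stem ends in a vowel (*zamlu*, *anada*).
*fea* — final sound /a/ (a vowel) → -zal → *feazal*.

feazal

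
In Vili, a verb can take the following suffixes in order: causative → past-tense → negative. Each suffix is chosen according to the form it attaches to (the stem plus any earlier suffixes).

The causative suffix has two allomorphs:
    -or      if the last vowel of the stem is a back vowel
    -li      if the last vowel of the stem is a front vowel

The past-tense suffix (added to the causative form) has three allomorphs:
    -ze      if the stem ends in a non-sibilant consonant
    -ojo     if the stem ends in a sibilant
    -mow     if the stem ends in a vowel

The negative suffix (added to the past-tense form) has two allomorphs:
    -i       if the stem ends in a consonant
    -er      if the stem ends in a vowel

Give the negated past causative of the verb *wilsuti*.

wilsutilimowi

The last vowel of *wilsuti* is /i/, which is a front vowel, so the causative suffix is -li, giving *wilsutili*.
The final sound of the causative form *wilsutili* is /i/, which is a vowel, so the past-tense suffix is -mow, giving *wilsutilimow*.
Since the final sound of the past-tense form *wilsutilimow* is /w/ (a consonant), it takes -i, giving *wilsutilimowi*.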